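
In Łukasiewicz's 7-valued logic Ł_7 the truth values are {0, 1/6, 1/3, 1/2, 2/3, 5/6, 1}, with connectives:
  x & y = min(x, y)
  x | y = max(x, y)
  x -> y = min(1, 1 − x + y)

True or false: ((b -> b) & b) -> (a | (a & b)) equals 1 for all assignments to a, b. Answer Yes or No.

Counterexample: take a = 0, b = 1/6.
b -> b = 1/6 -> 1/6 = 1
(b -> b) & b = 1 & 1/6 = 1/6
a & b = 0 & 1/6 = 0
a | (a & b) = 0 | 0 = 0
((b -> b) & b) -> (a | (a & b)) = 1/6 -> 0 = 5/6
This gives 5/6 ≠ 1.

No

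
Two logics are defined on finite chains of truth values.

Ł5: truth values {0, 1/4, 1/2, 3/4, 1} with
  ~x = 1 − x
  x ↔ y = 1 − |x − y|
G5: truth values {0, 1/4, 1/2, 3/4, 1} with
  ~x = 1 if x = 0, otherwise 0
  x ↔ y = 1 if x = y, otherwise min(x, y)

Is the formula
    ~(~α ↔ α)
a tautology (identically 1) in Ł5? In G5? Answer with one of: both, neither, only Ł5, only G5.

only G5

In Ł5: at α = 1/4 the value is 1/2 — not a tautology.
In G5: every assignment gives 1 — tautology.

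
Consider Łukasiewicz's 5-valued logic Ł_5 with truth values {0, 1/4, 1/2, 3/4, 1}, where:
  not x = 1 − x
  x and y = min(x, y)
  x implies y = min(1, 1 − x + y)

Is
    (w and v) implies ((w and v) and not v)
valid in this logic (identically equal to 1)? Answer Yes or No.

No

Counterexample: take v = 3/4, w = 1/2.
w and v = 1/2 and 3/4 = 1/2
not v = not 3/4 = 1/4
(w and v) and not v = 1/2 and 1/4 = 1/4
(w and v) implies ((w and v) and not v) = 1/2 implies 1/4 = 3/4
This gives 3/4 ≠ 1.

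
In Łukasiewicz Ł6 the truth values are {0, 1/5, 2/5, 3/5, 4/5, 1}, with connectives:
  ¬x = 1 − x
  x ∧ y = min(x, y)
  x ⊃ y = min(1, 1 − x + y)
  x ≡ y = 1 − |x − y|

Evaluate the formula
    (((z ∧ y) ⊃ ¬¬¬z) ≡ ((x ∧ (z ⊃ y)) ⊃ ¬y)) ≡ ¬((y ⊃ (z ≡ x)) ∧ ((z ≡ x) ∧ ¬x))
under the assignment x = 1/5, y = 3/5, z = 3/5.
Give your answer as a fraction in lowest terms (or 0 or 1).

3/5

z ∧ y = 3/5 ∧ 3/5 = 3/5
¬z = ¬3/5 = 2/5
¬¬z = ¬2/5 = 3/5
¬¬¬z = ¬3/5 = 2/5
(z ∧ y) ⊃ ¬¬¬z = 3/5 ⊃ 2/5 = 4/5
z ⊃ y = 3/5 ⊃ 3/5 = 1
x ∧ (z ⊃ y) = 1/5 ∧ 1 = 1/5
¬y = ¬3/5 = 2/5
(x ∧ (z ⊃ y)) ⊃ ¬y = 1/5 ⊃ 2/5 = 1
((z ∧ y) ⊃ ¬¬¬z) ≡ ((x ∧ (z ⊃ y)) ⊃ ¬y) = 4/5 ≡ 1 = 4/5
z ≡ x = 3/5 ≡ 1/5 = 3/5
y ⊃ (z ≡ x) = 3/5 ⊃ 3/5 = 1
z ≡ x = 3/5 ≡ 1/5 = 3/5
¬x = ¬1/5 = 4/5
(z ≡ x) ∧ ¬x = 3/5 ∧ 4/5 = 3/5
(y ⊃ (z ≡ x)) ∧ ((z ≡ x) ∧ ¬x) = 1 ∧ 3/5 = 3/5
¬((y ⊃ (z ≡ x)) ∧ ((z ≡ x) ∧ ¬x)) = ¬3/5 = 2/5
(((z ∧ y) ⊃ ¬¬¬z) ≡ ((x ∧ (z ⊃ y)) ⊃ ¬y)) ≡ ¬((y ⊃ (z ≡ x)) ∧ ((z ≡ x) ∧ ¬x)) = 4/5 ≡ 2/5 = 3/5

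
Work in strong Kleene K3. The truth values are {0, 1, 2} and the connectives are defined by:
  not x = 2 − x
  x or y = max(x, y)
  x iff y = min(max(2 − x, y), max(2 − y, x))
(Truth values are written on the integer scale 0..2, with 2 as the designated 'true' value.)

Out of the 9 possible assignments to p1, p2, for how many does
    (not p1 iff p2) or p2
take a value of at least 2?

p1 = 0, p2 = 0 ↦ 0  <
p1 = 0, p2 = 1 ↦ 1  <
p1 = 0, p2 = 2 ↦ 2  ≥
p1 = 1, p2 = 0 ↦ 1  <
p1 = 1, p2 = 1 ↦ 1  <
p1 = 1, p2 = 2 ↦ 2  ≥
p1 = 2, p2 = 0 ↦ 2  ≥
p1 = 2, p2 = 1 ↦ 1  <
p1 = 2, p2 = 2 ↦ 2  ≥
So 4 of the 9 assignments meet the threshold.

4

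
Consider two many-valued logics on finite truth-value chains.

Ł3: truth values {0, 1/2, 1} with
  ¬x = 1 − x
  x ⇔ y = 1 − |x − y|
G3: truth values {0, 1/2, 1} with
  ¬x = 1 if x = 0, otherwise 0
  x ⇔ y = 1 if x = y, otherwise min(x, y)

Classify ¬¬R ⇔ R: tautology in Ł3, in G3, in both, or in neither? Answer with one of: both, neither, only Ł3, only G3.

only Ł3

In Ł3: every assignment gives 1 — tautology.
In G3: at R = 1/2 the value is 1/2 — not a tautology.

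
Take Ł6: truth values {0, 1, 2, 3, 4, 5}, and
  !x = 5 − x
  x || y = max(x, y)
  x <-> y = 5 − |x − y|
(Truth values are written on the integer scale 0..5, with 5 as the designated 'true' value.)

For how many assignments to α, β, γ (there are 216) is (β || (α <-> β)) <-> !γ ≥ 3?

142

value 5: 36 assignments (counts)
value 4: 60 assignments (counts)
value 3: 46 assignments (counts)
value 2: 36 assignments
value 1: 26 assignments
value 0: 12 assignments
So 142 of the 216 assignments meet the threshold.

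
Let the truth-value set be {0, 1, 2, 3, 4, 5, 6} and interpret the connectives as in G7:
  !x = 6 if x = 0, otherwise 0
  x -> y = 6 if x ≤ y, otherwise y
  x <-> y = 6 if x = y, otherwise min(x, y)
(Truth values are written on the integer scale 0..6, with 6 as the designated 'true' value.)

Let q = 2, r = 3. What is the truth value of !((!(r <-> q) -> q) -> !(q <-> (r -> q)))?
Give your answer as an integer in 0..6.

6

r <-> q = 3 <-> 2 = 2
!(r <-> q) = !2 = 0
!(r <-> q) -> q = 0 -> 2 = 6
r -> q = 3 -> 2 = 2
q <-> (r -> q) = 2 <-> 2 = 6
!(q <-> (r -> q)) = !6 = 0
(!(r <-> q) -> q) -> !(q <-> (r -> q)) = 6 -> 0 = 0
!((!(r <-> q) -> q) -> !(q <-> (r -> q))) = !0 = 6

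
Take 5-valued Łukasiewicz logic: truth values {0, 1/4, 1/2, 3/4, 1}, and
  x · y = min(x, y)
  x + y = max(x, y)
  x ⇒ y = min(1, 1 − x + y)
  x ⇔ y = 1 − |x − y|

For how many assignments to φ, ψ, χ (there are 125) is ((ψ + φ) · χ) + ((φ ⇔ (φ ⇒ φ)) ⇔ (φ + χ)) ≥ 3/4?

value 1: 79 assignments (counts)
value 3/4: 26 assignments (counts)
value 1/2: 14 assignments
value 1/4: 5 assignments
value 0: 1 assignment
So 105 of the 125 assignments meet the threshold.

105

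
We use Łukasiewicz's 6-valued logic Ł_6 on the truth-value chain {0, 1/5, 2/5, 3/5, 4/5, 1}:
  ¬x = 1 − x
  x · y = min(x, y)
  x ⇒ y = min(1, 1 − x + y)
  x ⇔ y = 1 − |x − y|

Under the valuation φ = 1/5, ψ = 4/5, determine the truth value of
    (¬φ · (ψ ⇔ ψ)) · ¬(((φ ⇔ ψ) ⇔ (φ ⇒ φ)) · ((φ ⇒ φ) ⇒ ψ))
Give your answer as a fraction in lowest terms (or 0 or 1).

¬φ = ¬1/5 = 4/5
ψ ⇔ ψ = 4/5 ⇔ 4/5 = 1
¬φ · (ψ ⇔ ψ) = 4/5 · 1 = 4/5
φ ⇔ ψ = 1/5 ⇔ 4/5 = 2/5
φ ⇒ φ = 1/5 ⇒ 1/5 = 1
(φ ⇔ ψ) ⇔ (φ ⇒ φ) = 2/5 ⇔ 1 = 2/5
φ ⇒ φ = 1/5 ⇒ 1/5 = 1
(φ ⇒ φ) ⇒ ψ = 1 ⇒ 4/5 = 4/5
((φ ⇔ ψ) ⇔ (φ ⇒ φ)) · ((φ ⇒ φ) ⇒ ψ) = 2/5 · 4/5 = 2/5
¬(((φ ⇔ ψ) ⇔ (φ ⇒ φ)) · ((φ ⇒ φ) ⇒ ψ)) = ¬2/5 = 3/5
(¬φ · (ψ ⇔ ψ)) · ¬(((φ ⇔ ψ) ⇔ (φ ⇒ φ)) · ((φ ⇒ φ) ⇒ ψ)) = 4/5 · 3/5 = 3/5

3/5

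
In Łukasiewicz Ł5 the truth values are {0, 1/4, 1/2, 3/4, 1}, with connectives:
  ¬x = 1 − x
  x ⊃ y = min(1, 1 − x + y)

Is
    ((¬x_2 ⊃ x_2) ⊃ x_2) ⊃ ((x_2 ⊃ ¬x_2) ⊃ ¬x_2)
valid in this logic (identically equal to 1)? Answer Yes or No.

Yes

x_2 = 0 ↦ 1
x_2 = 1/4 ↦ 1
x_2 = 1/2 ↦ 1
x_2 = 3/4 ↦ 1
x_2 = 1 ↦ 1
Every assignment gives a value ≥ 1.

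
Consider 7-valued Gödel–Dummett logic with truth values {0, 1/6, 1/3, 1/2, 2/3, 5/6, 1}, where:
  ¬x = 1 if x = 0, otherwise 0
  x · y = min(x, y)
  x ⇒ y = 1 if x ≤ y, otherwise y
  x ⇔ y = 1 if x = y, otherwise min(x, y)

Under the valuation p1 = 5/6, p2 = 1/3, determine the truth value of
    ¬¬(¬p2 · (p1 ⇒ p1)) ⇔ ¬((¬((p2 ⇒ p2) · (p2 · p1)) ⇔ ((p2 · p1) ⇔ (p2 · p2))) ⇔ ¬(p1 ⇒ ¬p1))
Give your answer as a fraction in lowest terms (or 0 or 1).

¬p2 = ¬1/3 = 0
p1 ⇒ p1 = 5/6 ⇒ 5/6 = 1
¬p2 · (p1 ⇒ p1) = 0 · 1 = 0
¬(¬p2 · (p1 ⇒ p1)) = ¬0 = 1
¬¬(¬p2 · (p1 ⇒ p1)) = ¬1 = 0
p2 ⇒ p2 = 1/3 ⇒ 1/3 = 1
p2 · p1 = 1/3 · 5/6 = 1/3
(p2 ⇒ p2) · (p2 · p1) = 1 · 1/3 = 1/3
¬((p2 ⇒ p2) · (p2 · p1)) = ¬1/3 = 0
p2 · p1 = 1/3 · 5/6 = 1/3
p2 · p2 = 1/3 · 1/3 = 1/3
(p2 · p1) ⇔ (p2 · p2) = 1/3 ⇔ 1/3 = 1
¬((p2 ⇒ p2) · (p2 · p1)) ⇔ ((p2 · p1) ⇔ (p2 · p2)) = 0 ⇔ 1 = 0
¬p1 = ¬5/6 = 0
p1 ⇒ ¬p1 = 5/6 ⇒ 0 = 0
¬(p1 ⇒ ¬p1) = ¬0 = 1
(¬((p2 ⇒ p2) · (p2 · p1)) ⇔ ((p2 · p1) ⇔ (p2 · p2))) ⇔ ¬(p1 ⇒ ¬p1) = 0 ⇔ 1 = 0
¬((¬((p2 ⇒ p2) · (p2 · p1)) ⇔ ((p2 · p1) ⇔ (p2 · p2))) ⇔ ¬(p1 ⇒ ¬p1)) = ¬0 = 1
¬¬(¬p2 · (p1 ⇒ p1)) ⇔ ¬((¬((p2 ⇒ p2) · (p2 · p1)) ⇔ ((p2 · p1) ⇔ (p2 · p2))) ⇔ ¬(p1 ⇒ ¬p1)) = 0 ⇔ 1 = 0

0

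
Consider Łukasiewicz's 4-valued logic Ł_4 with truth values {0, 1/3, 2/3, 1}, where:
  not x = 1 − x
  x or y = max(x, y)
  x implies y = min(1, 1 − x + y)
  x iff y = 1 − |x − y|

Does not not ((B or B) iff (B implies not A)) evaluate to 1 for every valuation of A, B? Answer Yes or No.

Counterexample: take A = 0, B = 0.
B or B = 0 or 0 = 0
not A = not 0 = 1
B implies not A = 0 implies 1 = 1
(B or B) iff (B implies not A) = 0 iff 1 = 0
not ((B or B) iff (B implies not A)) = not 0 = 1
not not ((B or B) iff (B implies not A)) = not 1 = 0
This gives 0 ≠ 1.

No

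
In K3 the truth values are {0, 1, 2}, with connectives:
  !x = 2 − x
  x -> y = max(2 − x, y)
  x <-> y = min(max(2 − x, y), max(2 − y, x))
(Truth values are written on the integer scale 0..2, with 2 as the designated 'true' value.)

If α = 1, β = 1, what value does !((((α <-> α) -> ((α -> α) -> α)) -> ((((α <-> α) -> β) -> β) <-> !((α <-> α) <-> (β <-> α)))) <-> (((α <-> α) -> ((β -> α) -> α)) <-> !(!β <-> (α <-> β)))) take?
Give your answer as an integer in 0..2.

α <-> α = 1 <-> 1 = 1
α -> α = 1 -> 1 = 1
(α -> α) -> α = 1 -> 1 = 1
(α <-> α) -> ((α -> α) -> α) = 1 -> 1 = 1
α <-> α = 1 <-> 1 = 1
(α <-> α) -> β = 1 -> 1 = 1
((α <-> α) -> β) -> β = 1 -> 1 = 1
α <-> α = 1 <-> 1 = 1
β <-> α = 1 <-> 1 = 1
(α <-> α) <-> (β <-> α) = 1 <-> 1 = 1
!((α <-> α) <-> (β <-> α)) = !1 = 1
(((α <-> α) -> β) -> β) <-> !((α <-> α) <-> (β <-> α)) = 1 <-> 1 = 1
((α <-> α) -> ((α -> α) -> α)) -> ((((α <-> α) -> β) -> β) <-> !((α <-> α) <-> (β <-> α))) = 1 -> 1 = 1
α <-> α = 1 <-> 1 = 1
β -> α = 1 -> 1 = 1
(β -> α) -> α = 1 -> 1 = 1
(α <-> α) -> ((β -> α) -> α) = 1 -> 1 = 1
!β = !1 = 1
α <-> β = 1 <-> 1 = 1
!β <-> (α <-> β) = 1 <-> 1 = 1
!(!β <-> (α <-> β)) = !1 = 1
((α <-> α) -> ((β -> α) -> α)) <-> !(!β <-> (α <-> β)) = 1 <-> 1 = 1
(((α <-> α) -> ((α -> α) -> α)) -> ((((α <-> α) -> β) -> β) <-> !((α <-> α) <-> (β <-> α)))) <-> (((α <-> α) -> ((β -> α) -> α)) <-> !(!β <-> (α <-> β))) = 1 <-> 1 = 1
!((((α <-> α) -> ((α -> α) -> α)) -> ((((α <-> α) -> β) -> β) <-> !((α <-> α) <-> (β <-> α)))) <-> (((α <-> α) -> ((β -> α) -> α)) <-> !(!β <-> (α <-> β)))) = !1 = 1

1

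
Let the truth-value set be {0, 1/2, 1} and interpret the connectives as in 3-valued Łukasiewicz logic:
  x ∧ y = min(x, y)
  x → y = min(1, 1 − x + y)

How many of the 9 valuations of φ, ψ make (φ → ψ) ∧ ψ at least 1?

3

φ = 0, ψ = 0 ↦ 0  <
φ = 0, ψ = 1/2 ↦ 1/2  <
φ = 0, ψ = 1 ↦ 1  ≥
φ = 1/2, ψ = 0 ↦ 0  <
φ = 1/2, ψ = 1/2 ↦ 1/2  <
φ = 1/2, ψ = 1 ↦ 1  ≥
φ = 1, ψ = 0 ↦ 0  <
φ = 1, ψ = 1/2 ↦ 1/2  <
φ = 1, ψ = 1 ↦ 1  ≥
So 3 of the 9 assignments meet the threshold.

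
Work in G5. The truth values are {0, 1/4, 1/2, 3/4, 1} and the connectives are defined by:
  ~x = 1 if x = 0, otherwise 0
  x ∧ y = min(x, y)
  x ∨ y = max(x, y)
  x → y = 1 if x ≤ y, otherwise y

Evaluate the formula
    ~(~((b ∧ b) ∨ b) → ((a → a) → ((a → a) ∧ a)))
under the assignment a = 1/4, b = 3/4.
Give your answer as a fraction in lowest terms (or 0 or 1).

0

b ∧ b = 3/4 ∧ 3/4 = 3/4
(b ∧ b) ∨ b = 3/4 ∨ 3/4 = 3/4
~((b ∧ b) ∨ b) = ~3/4 = 0
a → a = 1/4 → 1/4 = 1
a → a = 1/4 → 1/4 = 1
(a → a) ∧ a = 1 ∧ 1/4 = 1/4
(a → a) → ((a → a) ∧ a) = 1 → 1/4 = 1/4
~((b ∧ b) ∨ b) → ((a → a) → ((a → a) ∧ a)) = 0 → 1/4 = 1
~(~((b ∧ b) ∨ b) → ((a → a) → ((a → a) ∧ a))) = ~1 = 0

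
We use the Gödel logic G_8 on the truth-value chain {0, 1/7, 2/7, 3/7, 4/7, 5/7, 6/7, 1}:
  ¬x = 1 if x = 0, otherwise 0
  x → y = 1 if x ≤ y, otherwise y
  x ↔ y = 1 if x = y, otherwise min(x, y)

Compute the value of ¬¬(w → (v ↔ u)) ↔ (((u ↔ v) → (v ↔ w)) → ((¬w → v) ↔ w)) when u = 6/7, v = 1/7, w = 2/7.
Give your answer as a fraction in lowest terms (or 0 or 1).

v ↔ u = 1/7 ↔ 6/7 = 1/7
w → (v ↔ u) = 2/7 → 1/7 = 1/7
¬(w → (v ↔ u)) = ¬1/7 = 0
¬¬(w → (v ↔ u)) = ¬0 = 1
u ↔ v = 6/7 ↔ 1/7 = 1/7
v ↔ w = 1/7 ↔ 2/7 = 1/7
(u ↔ v) → (v ↔ w) = 1/7 → 1/7 = 1
¬w = ¬2/7 = 0
¬w → v = 0 → 1/7 = 1
(¬w → v) ↔ w = 1 ↔ 2/7 = 2/7
((u ↔ v) → (v ↔ w)) → ((¬w → v) ↔ w) = 1 → 2/7 = 2/7
¬¬(w → (v ↔ u)) ↔ (((u ↔ v) → (v ↔ w)) → ((¬w → v) ↔ w)) = 1 ↔ 2/7 = 2/7

2/7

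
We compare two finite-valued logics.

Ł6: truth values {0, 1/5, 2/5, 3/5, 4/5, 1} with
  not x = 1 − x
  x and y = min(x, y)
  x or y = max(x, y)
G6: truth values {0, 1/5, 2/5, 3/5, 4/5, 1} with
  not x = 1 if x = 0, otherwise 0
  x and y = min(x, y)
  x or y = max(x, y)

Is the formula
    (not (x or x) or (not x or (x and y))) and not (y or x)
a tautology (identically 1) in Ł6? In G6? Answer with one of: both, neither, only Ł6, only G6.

neither

In Ł6: at x = 0, y = 1/5 the value is 4/5 — not a tautology.
In G6: at x = 0, y = 1/5 the value is 0 — not a tautology.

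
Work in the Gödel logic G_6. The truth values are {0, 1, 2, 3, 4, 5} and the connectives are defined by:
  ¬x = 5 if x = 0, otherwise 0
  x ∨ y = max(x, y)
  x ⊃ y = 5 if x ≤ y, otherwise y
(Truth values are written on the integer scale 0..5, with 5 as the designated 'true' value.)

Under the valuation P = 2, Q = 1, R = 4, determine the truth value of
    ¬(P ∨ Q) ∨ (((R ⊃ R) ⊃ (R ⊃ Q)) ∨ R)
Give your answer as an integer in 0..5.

4

P ∨ Q = 2 ∨ 1 = 2
¬(P ∨ Q) = ¬2 = 0
R ⊃ R = 4 ⊃ 4 = 5
R ⊃ Q = 4 ⊃ 1 = 1
(R ⊃ R) ⊃ (R ⊃ Q) = 5 ⊃ 1 = 1
((R ⊃ R) ⊃ (R ⊃ Q)) ∨ R = 1 ∨ 4 = 4
¬(P ∨ Q) ∨ (((R ⊃ R) ⊃ (R ⊃ Q)) ∨ R) = 0 ∨ 4 = 4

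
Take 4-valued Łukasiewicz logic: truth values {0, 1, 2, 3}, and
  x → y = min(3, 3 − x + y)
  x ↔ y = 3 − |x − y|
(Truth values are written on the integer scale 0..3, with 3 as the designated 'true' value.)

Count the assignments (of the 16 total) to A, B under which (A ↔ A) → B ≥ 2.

8

A = 0, B = 0 ↦ 0  <
A = 0, B = 1 ↦ 1  <
A = 0, B = 2 ↦ 2  ≥
A = 0, B = 3 ↦ 3  ≥
A = 1, B = 0 ↦ 0  <
A = 1, B = 1 ↦ 1  <
A = 1, B = 2 ↦ 2  ≥
A = 1, B = 3 ↦ 3  ≥
A = 2, B = 0 ↦ 0  <
A = 2, B = 1 ↦ 1  <
A = 2, B = 2 ↦ 2  ≥
A = 2, B = 3 ↦ 3  ≥
A = 3, B = 0 ↦ 0  <
A = 3, B = 1 ↦ 1  <
A = 3, B = 2 ↦ 2  ≥
A = 3, B = 3 ↦ 3  ≥
So 8 of the 16 assignments meet the threshold.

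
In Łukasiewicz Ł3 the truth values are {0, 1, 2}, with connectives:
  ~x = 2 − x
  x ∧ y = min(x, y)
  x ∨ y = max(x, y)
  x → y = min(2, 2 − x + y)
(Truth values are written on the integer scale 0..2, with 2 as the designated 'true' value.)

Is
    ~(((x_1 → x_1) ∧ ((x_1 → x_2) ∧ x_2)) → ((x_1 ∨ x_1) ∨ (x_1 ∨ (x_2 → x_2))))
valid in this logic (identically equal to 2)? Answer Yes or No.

Counterexample: take x_1 = 0, x_2 = 0.
x_1 → x_1 = 0 → 0 = 2
x_1 → x_2 = 0 → 0 = 2
(x_1 → x_2) ∧ x_2 = 2 ∧ 0 = 0
(x_1 → x_1) ∧ ((x_1 → x_2) ∧ x_2) = 2 ∧ 0 = 0
x_1 ∨ x_1 = 0 ∨ 0 = 0
x_2 → x_2 = 0 → 0 = 2
x_1 ∨ (x_2 → x_2) = 0 ∨ 2 = 2
(x_1 ∨ x_1) ∨ (x_1 ∨ (x_2 → x_2)) = 0 ∨ 2 = 2
((x_1 → x_1) ∧ ((x_1 → x_2) ∧ x_2)) → ((x_1 ∨ x_1) ∨ (x_1 ∨ (x_2 → x_2))) = 0 → 2 = 2
~(((x_1 → x_1) ∧ ((x_1 → x_2) ∧ x_2)) → ((x_1 ∨ x_1) ∨ (x_1 ∨ (x_2 → x_2)))) = ~2 = 0
This gives 0 ≠ 2.

No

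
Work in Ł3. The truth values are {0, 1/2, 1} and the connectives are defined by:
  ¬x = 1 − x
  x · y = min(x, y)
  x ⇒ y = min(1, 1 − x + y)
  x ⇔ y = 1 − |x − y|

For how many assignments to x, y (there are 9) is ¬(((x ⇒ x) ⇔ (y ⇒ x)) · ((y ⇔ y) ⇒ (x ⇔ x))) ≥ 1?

1

x = 0, y = 0 ↦ 0  <
x = 0, y = 1/2 ↦ 1/2  <
x = 0, y = 1 ↦ 1  ≥
x = 1/2, y = 0 ↦ 0  <
x = 1/2, y = 1/2 ↦ 0  <
x = 1/2, y = 1 ↦ 1/2  <
x = 1, y = 0 ↦ 0  <
x = 1, y = 1/2 ↦ 0  <
x = 1, y = 1 ↦ 0  <
So 1 of the 9 assignments meets the threshold.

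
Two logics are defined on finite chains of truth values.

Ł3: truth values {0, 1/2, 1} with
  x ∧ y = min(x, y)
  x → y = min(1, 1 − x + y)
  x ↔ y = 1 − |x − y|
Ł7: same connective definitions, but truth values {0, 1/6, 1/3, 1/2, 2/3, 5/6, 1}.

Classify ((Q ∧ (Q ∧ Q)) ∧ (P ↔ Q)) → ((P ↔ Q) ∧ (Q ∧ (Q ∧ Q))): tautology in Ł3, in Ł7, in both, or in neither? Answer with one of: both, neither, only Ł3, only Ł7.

In Ł3: every assignment gives 1 — tautology.
In Ł7: every assignment gives 1 — tautology.

both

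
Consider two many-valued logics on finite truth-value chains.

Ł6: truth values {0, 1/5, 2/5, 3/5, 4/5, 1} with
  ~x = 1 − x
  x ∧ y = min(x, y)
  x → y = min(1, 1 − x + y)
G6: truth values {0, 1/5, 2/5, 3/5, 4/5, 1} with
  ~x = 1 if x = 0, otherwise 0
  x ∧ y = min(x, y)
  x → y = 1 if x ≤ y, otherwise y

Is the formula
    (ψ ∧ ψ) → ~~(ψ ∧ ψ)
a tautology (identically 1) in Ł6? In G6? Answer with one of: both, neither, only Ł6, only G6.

In Ł6: every assignment gives 1 — tautology.
In G6: every assignment gives 1 — tautology.

both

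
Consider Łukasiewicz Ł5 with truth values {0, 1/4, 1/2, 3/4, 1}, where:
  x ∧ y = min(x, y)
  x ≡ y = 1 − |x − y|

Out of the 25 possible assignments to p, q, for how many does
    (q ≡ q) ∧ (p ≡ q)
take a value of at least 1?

5

value 1: 5 assignments (counts)
value 3/4: 8 assignments
value 1/2: 6 assignments
value 1/4: 4 assignments
value 0: 2 assignments
So 5 of the 25 assignments meet the threshold.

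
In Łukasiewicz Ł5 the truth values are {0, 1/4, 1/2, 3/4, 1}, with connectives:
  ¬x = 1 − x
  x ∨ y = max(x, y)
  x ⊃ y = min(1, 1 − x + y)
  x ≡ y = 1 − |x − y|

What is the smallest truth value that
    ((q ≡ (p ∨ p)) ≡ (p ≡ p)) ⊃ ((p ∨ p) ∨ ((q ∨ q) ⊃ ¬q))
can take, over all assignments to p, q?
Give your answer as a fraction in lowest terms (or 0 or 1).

Take p = 1/2, q = 3/4:
p ∨ p = 1/2 ∨ 1/2 = 1/2
q ≡ (p ∨ p) = 3/4 ≡ 1/2 = 3/4
p ≡ p = 1/2 ≡ 1/2 = 1
(q ≡ (p ∨ p)) ≡ (p ≡ p) = 3/4 ≡ 1 = 3/4
p ∨ p = 1/2 ∨ 1/2 = 1/2
q ∨ q = 3/4 ∨ 3/4 = 3/4
¬q = ¬3/4 = 1/4
(q ∨ q) ⊃ ¬q = 3/4 ⊃ 1/4 = 1/2
(p ∨ p) ∨ ((q ∨ q) ⊃ ¬q) = 1/2 ∨ 1/2 = 1/2
((q ≡ (p ∨ p)) ≡ (p ≡ p)) ⊃ ((p ∨ p) ∨ ((q ∨ q) ⊃ ¬q)) = 3/4 ⊃ 1/2 = 3/4
No assignment yields a value below 3/4, so this is the minimum.

3/4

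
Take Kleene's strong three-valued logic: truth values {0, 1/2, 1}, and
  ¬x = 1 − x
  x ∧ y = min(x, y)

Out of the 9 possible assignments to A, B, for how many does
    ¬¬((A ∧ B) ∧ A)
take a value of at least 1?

A = 0, B = 0 ↦ 0  <
A = 0, B = 1/2 ↦ 0  <
A = 0, B = 1 ↦ 0  <
A = 1/2, B = 0 ↦ 0  <
A = 1/2, B = 1/2 ↦ 1/2  <
A = 1/2, B = 1 ↦ 1/2  <
A = 1, B = 0 ↦ 0  <
A = 1, B = 1/2 ↦ 1/2  <
A = 1, B = 1 ↦ 1  ≥
So 1 of the 9 assignments meets the threshold.

1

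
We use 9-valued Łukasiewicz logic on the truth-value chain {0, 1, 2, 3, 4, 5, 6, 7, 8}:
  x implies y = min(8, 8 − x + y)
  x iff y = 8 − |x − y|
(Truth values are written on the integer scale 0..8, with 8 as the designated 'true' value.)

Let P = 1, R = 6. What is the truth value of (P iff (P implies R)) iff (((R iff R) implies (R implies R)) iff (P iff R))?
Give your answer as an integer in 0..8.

6

P implies R = 1 implies 6 = 8
P iff (P implies R) = 1 iff 8 = 1
R iff R = 6 iff 6 = 8
R implies R = 6 implies 6 = 8
(R iff R) implies (R implies R) = 8 implies 8 = 8
P iff R = 1 iff 6 = 3
((R iff R) implies (R implies R)) iff (P iff R) = 8 iff 3 = 3
(P iff (P implies R)) iff (((R iff R) implies (R implies R)) iff (P iff R)) = 1 iff 3 = 6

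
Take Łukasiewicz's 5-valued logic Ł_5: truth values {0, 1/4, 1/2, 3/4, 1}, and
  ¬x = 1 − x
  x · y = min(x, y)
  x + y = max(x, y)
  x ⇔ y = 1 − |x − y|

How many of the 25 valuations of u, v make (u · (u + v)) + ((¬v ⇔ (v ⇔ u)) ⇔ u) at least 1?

value 1: 11 assignments (counts)
value 3/4: 3 assignments
value 1/2: 6 assignments
value 0: 5 assignments
So 11 of the 25 assignments meet the threshold.

11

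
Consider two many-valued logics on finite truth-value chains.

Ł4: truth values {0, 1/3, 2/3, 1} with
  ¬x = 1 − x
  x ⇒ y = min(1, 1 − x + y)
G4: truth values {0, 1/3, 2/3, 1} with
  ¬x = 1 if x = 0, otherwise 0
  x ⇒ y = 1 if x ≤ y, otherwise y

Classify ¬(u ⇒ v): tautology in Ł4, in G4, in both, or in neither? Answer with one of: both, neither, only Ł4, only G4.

In Ł4: at u = 0, v = 0 the value is 0 — not a tautology.
In G4: at u = 0, v = 0 the value is 0 — not a tautology.

neither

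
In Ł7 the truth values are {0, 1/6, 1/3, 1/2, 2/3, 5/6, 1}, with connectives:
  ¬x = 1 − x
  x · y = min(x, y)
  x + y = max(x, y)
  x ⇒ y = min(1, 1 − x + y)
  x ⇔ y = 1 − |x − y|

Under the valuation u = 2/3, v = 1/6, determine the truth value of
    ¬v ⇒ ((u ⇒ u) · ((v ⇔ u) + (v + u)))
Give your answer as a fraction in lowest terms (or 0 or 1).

5/6

¬v = ¬1/6 = 5/6
u ⇒ u = 2/3 ⇒ 2/3 = 1
v ⇔ u = 1/6 ⇔ 2/3 = 1/2
v + u = 1/6 + 2/3 = 2/3
(v ⇔ u) + (v + u) = 1/2 + 2/3 = 2/3
(u ⇒ u) · ((v ⇔ u) + (v + u)) = 1 · 2/3 = 2/3
¬v ⇒ ((u ⇒ u) · ((v ⇔ u) + (v + u))) = 5/6 ⇒ 2/3 = 5/6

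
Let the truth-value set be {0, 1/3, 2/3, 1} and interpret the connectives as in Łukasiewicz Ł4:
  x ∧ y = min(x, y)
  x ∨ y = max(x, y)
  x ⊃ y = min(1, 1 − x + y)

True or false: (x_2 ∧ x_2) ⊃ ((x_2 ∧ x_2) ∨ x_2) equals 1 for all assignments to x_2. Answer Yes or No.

Yes

x_2 = 0 ↦ 1
x_2 = 1/3 ↦ 1
x_2 = 2/3 ↦ 1
x_2 = 1 ↦ 1
Every assignment gives a value ≥ 1.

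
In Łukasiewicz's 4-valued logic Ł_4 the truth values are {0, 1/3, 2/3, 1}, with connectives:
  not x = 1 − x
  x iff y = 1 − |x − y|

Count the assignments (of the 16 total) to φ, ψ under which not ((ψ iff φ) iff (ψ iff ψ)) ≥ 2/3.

φ = 0, ψ = 0 ↦ 0  <
φ = 0, ψ = 1/3 ↦ 1/3  <
φ = 0, ψ = 2/3 ↦ 2/3  ≥
φ = 0, ψ = 1 ↦ 1  ≥
φ = 1/3, ψ = 0 ↦ 1/3  <
φ = 1/3, ψ = 1/3 ↦ 0  <
φ = 1/3, ψ = 2/3 ↦ 1/3  <
φ = 1/3, ψ = 1 ↦ 2/3  ≥
φ = 2/3, ψ = 0 ↦ 2/3  ≥
φ = 2/3, ψ = 1/3 ↦ 1/3  <
φ = 2/3, ψ = 2/3 ↦ 0  <
φ = 2/3, ψ = 1 ↦ 1/3  <
φ = 1, ψ = 0 ↦ 1  ≥
φ = 1, ψ = 1/3 ↦ 2/3  ≥
φ = 1, ψ = 2/3 ↦ 1/3  <
φ = 1, ψ = 1 ↦ 0  <
So 6 of the 16 assignments meet the threshold.

6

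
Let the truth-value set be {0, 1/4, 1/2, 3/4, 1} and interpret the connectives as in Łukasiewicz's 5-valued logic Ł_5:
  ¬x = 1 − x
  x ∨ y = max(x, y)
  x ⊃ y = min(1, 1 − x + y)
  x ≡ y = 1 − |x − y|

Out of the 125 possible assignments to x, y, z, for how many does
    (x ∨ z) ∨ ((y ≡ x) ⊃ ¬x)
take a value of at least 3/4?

value 1: 93 assignments (counts)
value 3/4: 29 assignments (counts)
value 1/2: 3 assignments
So 122 of the 125 assignments meet the threshold.

122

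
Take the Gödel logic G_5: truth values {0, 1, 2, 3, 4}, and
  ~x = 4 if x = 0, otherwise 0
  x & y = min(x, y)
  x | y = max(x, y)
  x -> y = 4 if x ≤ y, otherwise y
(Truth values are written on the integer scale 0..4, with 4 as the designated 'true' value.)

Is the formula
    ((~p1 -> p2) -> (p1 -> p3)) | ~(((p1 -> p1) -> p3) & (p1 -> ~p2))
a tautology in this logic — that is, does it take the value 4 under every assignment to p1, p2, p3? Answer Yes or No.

No

Counterexample: take p1 = 2, p2 = 0, p3 = 1.
~p1 = ~2 = 0
~p1 -> p2 = 0 -> 0 = 4
p1 -> p3 = 2 -> 1 = 1
(~p1 -> p2) -> (p1 -> p3) = 4 -> 1 = 1
p1 -> p1 = 2 -> 2 = 4
(p1 -> p1) -> p3 = 4 -> 1 = 1
~p2 = ~0 = 4
p1 -> ~p2 = 2 -> 4 = 4
((p1 -> p1) -> p3) & (p1 -> ~p2) = 1 & 4 = 1
~(((p1 -> p1) -> p3) & (p1 -> ~p2)) = ~1 = 0
((~p1 -> p2) -> (p1 -> p3)) | ~(((p1 -> p1) -> p3) & (p1 -> ~p2)) = 1 | 0 = 1
This gives 1 ≠ 4.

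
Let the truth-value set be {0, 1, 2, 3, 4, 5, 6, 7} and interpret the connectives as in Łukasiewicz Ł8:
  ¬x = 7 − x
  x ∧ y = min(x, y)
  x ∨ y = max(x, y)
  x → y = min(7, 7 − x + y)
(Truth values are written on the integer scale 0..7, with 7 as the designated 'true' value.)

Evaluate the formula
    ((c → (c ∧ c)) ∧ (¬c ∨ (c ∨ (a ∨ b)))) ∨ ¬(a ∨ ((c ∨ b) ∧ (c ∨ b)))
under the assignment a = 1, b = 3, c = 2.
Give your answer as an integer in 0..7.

c ∧ c = 2 ∧ 2 = 2
c → (c ∧ c) = 2 → 2 = 7
¬c = ¬2 = 5
a ∨ b = 1 ∨ 3 = 3
c ∨ (a ∨ b) = 2 ∨ 3 = 3
¬c ∨ (c ∨ (a ∨ b)) = 5 ∨ 3 = 5
(c → (c ∧ c)) ∧ (¬c ∨ (c ∨ (a ∨ b))) = 7 ∧ 5 = 5
c ∨ b = 2 ∨ 3 = 3
c ∨ b = 2 ∨ 3 = 3
(c ∨ b) ∧ (c ∨ b) = 3 ∧ 3 = 3
a ∨ ((c ∨ b) ∧ (c ∨ b)) = 1 ∨ 3 = 3
¬(a ∨ ((c ∨ b) ∧ (c ∨ b))) = ¬3 = 4
((c → (c ∧ c)) ∧ (¬c ∨ (c ∨ (a ∨ b)))) ∨ ¬(a ∨ ((c ∨ b) ∧ (c ∨ b))) = 5 ∨ 4 = 5

5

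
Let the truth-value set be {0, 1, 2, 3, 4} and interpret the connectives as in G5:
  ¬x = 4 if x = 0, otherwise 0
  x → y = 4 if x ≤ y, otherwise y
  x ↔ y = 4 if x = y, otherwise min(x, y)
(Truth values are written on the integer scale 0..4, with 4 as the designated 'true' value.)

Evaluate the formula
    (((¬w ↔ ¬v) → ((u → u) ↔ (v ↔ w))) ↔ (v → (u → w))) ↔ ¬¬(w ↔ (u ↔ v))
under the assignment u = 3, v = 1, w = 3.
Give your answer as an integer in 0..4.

1

¬w = ¬3 = 0
¬v = ¬1 = 0
¬w ↔ ¬v = 0 ↔ 0 = 4
u → u = 3 → 3 = 4
v ↔ w = 1 ↔ 3 = 1
(u → u) ↔ (v ↔ w) = 4 ↔ 1 = 1
(¬w ↔ ¬v) → ((u → u) ↔ (v ↔ w)) = 4 → 1 = 1
u → w = 3 → 3 = 4
v → (u → w) = 1 → 4 = 4
((¬w ↔ ¬v) → ((u → u) ↔ (v ↔ w))) ↔ (v → (u → w)) = 1 ↔ 4 = 1
u ↔ v = 3 ↔ 1 = 1
w ↔ (u ↔ v) = 3 ↔ 1 = 1
¬(w ↔ (u ↔ v)) = ¬1 = 0
¬¬(w ↔ (u ↔ v)) = ¬0 = 4
(((¬w ↔ ¬v) → ((u → u) ↔ (v ↔ w))) ↔ (v → (u → w))) ↔ ¬¬(w ↔ (u ↔ v)) = 1 ↔ 4 = 1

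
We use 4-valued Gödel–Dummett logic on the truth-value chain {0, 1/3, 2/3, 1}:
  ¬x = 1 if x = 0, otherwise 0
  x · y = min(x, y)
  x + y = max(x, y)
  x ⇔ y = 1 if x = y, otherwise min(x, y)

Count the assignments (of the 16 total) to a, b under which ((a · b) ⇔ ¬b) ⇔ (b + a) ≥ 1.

a = 0, b = 0 ↦ 1  ≥
a = 0, b = 1/3 ↦ 1/3  <
a = 0, b = 2/3 ↦ 2/3  <
a = 0, b = 1 ↦ 1  ≥
a = 1/3, b = 0 ↦ 0  <
a = 1/3, b = 1/3 ↦ 0  <
a = 1/3, b = 2/3 ↦ 0  <
a = 1/3, b = 1 ↦ 0  <
a = 2/3, b = 0 ↦ 0  <
a = 2/3, b = 1/3 ↦ 0  <
a = 2/3, b = 2/3 ↦ 0  <
a = 2/3, b = 1 ↦ 0  <
a = 1, b = 0 ↦ 0  <
a = 1, b = 1/3 ↦ 0  <
a = 1, b = 2/3 ↦ 0  <
a = 1, b = 1 ↦ 0  <
So 2 of the 16 assignments meet the threshold.

2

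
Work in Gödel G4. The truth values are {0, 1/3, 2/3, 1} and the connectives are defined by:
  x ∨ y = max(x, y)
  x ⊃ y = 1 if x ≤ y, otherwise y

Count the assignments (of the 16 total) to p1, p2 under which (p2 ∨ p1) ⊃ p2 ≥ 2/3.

11

p1 = 0, p2 = 0 ↦ 1  ≥
p1 = 0, p2 = 1/3 ↦ 1  ≥
p1 = 0, p2 = 2/3 ↦ 1  ≥
p1 = 0, p2 = 1 ↦ 1  ≥
p1 = 1/3, p2 = 0 ↦ 0  <
p1 = 1/3, p2 = 1/3 ↦ 1  ≥
p1 = 1/3, p2 = 2/3 ↦ 1  ≥
p1 = 1/3, p2 = 1 ↦ 1  ≥
p1 = 2/3, p2 = 0 ↦ 0  <
p1 = 2/3, p2 = 1/3 ↦ 1/3  <
p1 = 2/3, p2 = 2/3 ↦ 1  ≥
p1 = 2/3, p2 = 1 ↦ 1  ≥
p1 = 1, p2 = 0 ↦ 0  <
p1 = 1, p2 = 1/3 ↦ 1/3  <
p1 = 1, p2 = 2/3 ↦ 2/3  ≥
p1 = 1, p2 = 1 ↦ 1  ≥
So 11 of the 16 assignments meet the threshold.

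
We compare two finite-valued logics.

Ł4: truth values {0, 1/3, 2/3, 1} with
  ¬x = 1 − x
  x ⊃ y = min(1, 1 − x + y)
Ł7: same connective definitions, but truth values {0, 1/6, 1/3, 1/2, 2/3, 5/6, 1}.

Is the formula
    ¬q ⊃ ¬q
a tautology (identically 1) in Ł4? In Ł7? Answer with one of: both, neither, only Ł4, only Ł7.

both

In Ł4: every assignment gives 1 — tautology.
In Ł7: every assignment gives 1 — tautology.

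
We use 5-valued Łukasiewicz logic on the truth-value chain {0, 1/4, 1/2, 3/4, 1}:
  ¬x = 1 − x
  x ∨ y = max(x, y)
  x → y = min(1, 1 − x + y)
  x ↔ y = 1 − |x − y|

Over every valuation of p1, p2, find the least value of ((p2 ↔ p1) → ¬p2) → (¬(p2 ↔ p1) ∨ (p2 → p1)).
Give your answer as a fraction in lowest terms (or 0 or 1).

Take p1 = 0, p2 = 1/2:
p2 ↔ p1 = 1/2 ↔ 0 = 1/2
¬p2 = ¬1/2 = 1/2
(p2 ↔ p1) → ¬p2 = 1/2 → 1/2 = 1
p2 ↔ p1 = 1/2 ↔ 0 = 1/2
¬(p2 ↔ p1) = ¬1/2 = 1/2
p2 → p1 = 1/2 → 0 = 1/2
¬(p2 ↔ p1) ∨ (p2 → p1) = 1/2 ∨ 1/2 = 1/2
((p2 ↔ p1) → ¬p2) → (¬(p2 ↔ p1) ∨ (p2 → p1)) = 1 → 1/2 = 1/2
No assignment yields a value below 1/2, so this is the minimum.

1/2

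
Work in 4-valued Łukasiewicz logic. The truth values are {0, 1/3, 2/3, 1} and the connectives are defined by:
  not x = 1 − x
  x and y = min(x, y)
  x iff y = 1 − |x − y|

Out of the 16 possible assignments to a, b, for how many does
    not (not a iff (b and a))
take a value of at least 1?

5

a = 0, b = 0 ↦ 1  ≥
a = 0, b = 1/3 ↦ 1  ≥
a = 0, b = 2/3 ↦ 1  ≥
a = 0, b = 1 ↦ 1  ≥
a = 1/3, b = 0 ↦ 2/3  <
a = 1/3, b = 1/3 ↦ 1/3  <
a = 1/3, b = 2/3 ↦ 1/3  <
a = 1/3, b = 1 ↦ 1/3  <
a = 2/3, b = 0 ↦ 1/3  <
a = 2/3, b = 1/3 ↦ 0  <
a = 2/3, b = 2/3 ↦ 1/3  <
a = 2/3, b = 1 ↦ 1/3  <
a = 1, b = 0 ↦ 0  <
a = 1, b = 1/3 ↦ 1/3  <
a = 1, b = 2/3 ↦ 2/3  <
a = 1, b = 1 ↦ 1  ≥
So 5 of the 16 assignments meet the threshold.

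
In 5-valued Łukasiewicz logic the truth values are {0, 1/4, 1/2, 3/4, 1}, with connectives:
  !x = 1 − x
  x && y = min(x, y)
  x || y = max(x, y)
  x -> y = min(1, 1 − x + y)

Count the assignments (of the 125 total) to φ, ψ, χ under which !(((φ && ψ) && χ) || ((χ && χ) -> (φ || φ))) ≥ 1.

value 1: 5 assignments (counts)
value 3/4: 10 assignments
value 1/2: 15 assignments
value 1/4: 20 assignments
value 0: 75 assignments
So 5 of the 125 assignments meet the threshold.

5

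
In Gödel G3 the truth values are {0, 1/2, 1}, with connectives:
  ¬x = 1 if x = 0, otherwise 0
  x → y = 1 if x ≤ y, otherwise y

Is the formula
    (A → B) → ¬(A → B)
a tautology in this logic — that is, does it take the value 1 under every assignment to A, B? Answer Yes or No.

Counterexample: take A = 0, B = 0.
A → B = 0 → 0 = 1
A → B = 0 → 0 = 1
¬(A → B) = ¬1 = 0
(A → B) → ¬(A → B) = 1 → 0 = 0
This gives 0 ≠ 1.

No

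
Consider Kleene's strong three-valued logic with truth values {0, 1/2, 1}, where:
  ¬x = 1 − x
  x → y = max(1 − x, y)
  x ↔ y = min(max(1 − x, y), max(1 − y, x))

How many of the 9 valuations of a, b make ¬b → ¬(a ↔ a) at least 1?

a = 0, b = 0 ↦ 0  <
a = 0, b = 1/2 ↦ 1/2  <
a = 0, b = 1 ↦ 1  ≥
a = 1/2, b = 0 ↦ 1/2  <
a = 1/2, b = 1/2 ↦ 1/2  <
a = 1/2, b = 1 ↦ 1  ≥
a = 1, b = 0 ↦ 0  <
a = 1, b = 1/2 ↦ 1/2  <
a = 1, b = 1 ↦ 1  ≥
So 3 of the 9 assignments meet the threshold.

3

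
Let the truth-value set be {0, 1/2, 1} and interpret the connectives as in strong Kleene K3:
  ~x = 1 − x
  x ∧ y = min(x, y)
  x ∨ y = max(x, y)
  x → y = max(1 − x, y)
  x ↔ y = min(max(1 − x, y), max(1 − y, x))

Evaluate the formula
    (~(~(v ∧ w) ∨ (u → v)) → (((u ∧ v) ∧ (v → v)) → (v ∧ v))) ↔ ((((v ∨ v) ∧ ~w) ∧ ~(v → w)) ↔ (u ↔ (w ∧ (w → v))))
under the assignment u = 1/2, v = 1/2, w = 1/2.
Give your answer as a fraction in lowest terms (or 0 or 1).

1/2

v ∧ w = 1/2 ∧ 1/2 = 1/2
~(v ∧ w) = ~1/2 = 1/2
u → v = 1/2 → 1/2 = 1/2
~(v ∧ w) ∨ (u → v) = 1/2 ∨ 1/2 = 1/2
~(~(v ∧ w) ∨ (u → v)) = ~1/2 = 1/2
u ∧ v = 1/2 ∧ 1/2 = 1/2
v → v = 1/2 → 1/2 = 1/2
(u ∧ v) ∧ (v → v) = 1/2 ∧ 1/2 = 1/2
v ∧ v = 1/2 ∧ 1/2 = 1/2
((u ∧ v) ∧ (v → v)) → (v ∧ v) = 1/2 → 1/2 = 1/2
~(~(v ∧ w) ∨ (u → v)) → (((u ∧ v) ∧ (v → v)) → (v ∧ v)) = 1/2 → 1/2 = 1/2
v ∨ v = 1/2 ∨ 1/2 = 1/2
~w = ~1/2 = 1/2
(v ∨ v) ∧ ~w = 1/2 ∧ 1/2 = 1/2
v → w = 1/2 → 1/2 = 1/2
~(v → w) = ~1/2 = 1/2
((v ∨ v) ∧ ~w) ∧ ~(v → w) = 1/2 ∧ 1/2 = 1/2
w → v = 1/2 → 1/2 = 1/2
w ∧ (w → v) = 1/2 ∧ 1/2 = 1/2
u ↔ (w ∧ (w → v)) = 1/2 ↔ 1/2 = 1/2
(((v ∨ v) ∧ ~w) ∧ ~(v → w)) ↔ (u ↔ (w ∧ (w → v))) = 1/2 ↔ 1/2 = 1/2
(~(~(v ∧ w) ∨ (u → v)) → (((u ∧ v) ∧ (v → v)) → (v ∧ v))) ↔ ((((v ∨ v) ∧ ~w) ∧ ~(v → w)) ↔ (u ↔ (w ∧ (w → v)))) = 1/2 ↔ 1/2 = 1/2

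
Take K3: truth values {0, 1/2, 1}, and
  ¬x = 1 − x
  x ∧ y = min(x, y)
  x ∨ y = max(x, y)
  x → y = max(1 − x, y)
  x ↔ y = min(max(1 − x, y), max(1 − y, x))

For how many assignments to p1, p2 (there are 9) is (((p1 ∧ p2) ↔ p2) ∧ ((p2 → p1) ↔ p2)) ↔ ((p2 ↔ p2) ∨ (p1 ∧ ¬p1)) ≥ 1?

1

p1 = 0, p2 = 0 ↦ 0  <
p1 = 0, p2 = 1/2 ↦ 1/2  <
p1 = 0, p2 = 1 ↦ 0  <
p1 = 1/2, p2 = 0 ↦ 0  <
p1 = 1/2, p2 = 1/2 ↦ 1/2  <
p1 = 1/2, p2 = 1 ↦ 1/2  <
p1 = 1, p2 = 0 ↦ 0  <
p1 = 1, p2 = 1/2 ↦ 1/2  <
p1 = 1, p2 = 1 ↦ 1  ≥
So 1 of the 9 assignments meets the threshold.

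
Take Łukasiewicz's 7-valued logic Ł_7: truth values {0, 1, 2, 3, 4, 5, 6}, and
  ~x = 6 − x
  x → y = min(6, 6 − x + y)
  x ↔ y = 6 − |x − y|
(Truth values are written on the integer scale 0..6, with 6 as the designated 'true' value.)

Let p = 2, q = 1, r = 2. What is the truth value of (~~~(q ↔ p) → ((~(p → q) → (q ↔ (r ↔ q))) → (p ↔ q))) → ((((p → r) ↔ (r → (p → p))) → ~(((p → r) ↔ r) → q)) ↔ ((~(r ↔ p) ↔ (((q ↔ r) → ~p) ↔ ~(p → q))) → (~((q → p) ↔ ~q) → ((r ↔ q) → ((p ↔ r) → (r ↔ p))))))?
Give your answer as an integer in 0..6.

q ↔ p = 1 ↔ 2 = 5
~(q ↔ p) = ~5 = 1
~~(q ↔ p) = ~1 = 5
~~~(q ↔ p) = ~5 = 1
p → q = 2 → 1 = 5
~(p → q) = ~5 = 1
r ↔ q = 2 ↔ 1 = 5
q ↔ (r ↔ q) = 1 ↔ 5 = 2
~(p → q) → (q ↔ (r ↔ q)) = 1 → 2 = 6
p ↔ q = 2 ↔ 1 = 5
(~(p → q) → (q ↔ (r ↔ q))) → (p ↔ q) = 6 → 5 = 5
~~~(q ↔ p) → ((~(p → q) → (q ↔ (r ↔ q))) → (p ↔ q)) = 1 → 5 = 6
p → r = 2 → 2 = 6
p → p = 2 → 2 = 6
r → (p → p) = 2 → 6 = 6
(p → r) ↔ (r → (p → p)) = 6 ↔ 6 = 6
p → r = 2 → 2 = 6
(p → r) ↔ r = 6 ↔ 2 = 2
((p → r) ↔ r) → q = 2 → 1 = 5
~(((p → r) ↔ r) → q) = ~5 = 1
((p → r) ↔ (r → (p → p))) → ~(((p → r) ↔ r) → q) = 6 → 1 = 1
r ↔ p = 2 ↔ 2 = 6
~(r ↔ p) = ~6 = 0
q ↔ r = 1 ↔ 2 = 5
~p = ~2 = 4
(q ↔ r) → ~p = 5 → 4 = 5
p → q = 2 → 1 = 5
~(p → q) = ~5 = 1
((q ↔ r) → ~p) ↔ ~(p → q) = 5 ↔ 1 = 2
~(r ↔ p) ↔ (((q ↔ r) → ~p) ↔ ~(p → q)) = 0 ↔ 2 = 4
q → p = 1 → 2 = 6
~q = ~1 = 5
(q → p) ↔ ~q = 6 ↔ 5 = 5
~((q → p) ↔ ~q) = ~5 = 1
r ↔ q = 2 ↔ 1 = 5
p ↔ r = 2 ↔ 2 = 6
r ↔ p = 2 ↔ 2 = 6
(p ↔ r) → (r ↔ p) = 6 → 6 = 6
(r ↔ q) → ((p ↔ r) → (r ↔ p)) = 5 → 6 = 6
~((q → p) ↔ ~q) → ((r ↔ q) → ((p ↔ r) → (r ↔ p))) = 1 → 6 = 6
(~(r ↔ p) ↔ (((q ↔ r) → ~p) ↔ ~(p → q))) → (~((q → p) ↔ ~q) → ((r ↔ q) → ((p ↔ r) → (r ↔ p)))) = 4 → 6 = 6
(((p → r) ↔ (r → (p → p))) → ~(((p → r) ↔ r) → q)) ↔ ((~(r ↔ p) ↔ (((q ↔ r) → ~p) ↔ ~(p → q))) → (~((q → p) ↔ ~q) → ((r ↔ q) → ((p ↔ r) → (r ↔ p))))) = 1 ↔ 6 = 1
(~~~(q ↔ p) → ((~(p → q) → (q ↔ (r ↔ q))) → (p ↔ q))) → ((((p → r) ↔ (r → (p → p))) → ~(((p → r) ↔ r) → q)) ↔ ((~(r ↔ p) ↔ (((q ↔ r) → ~p) ↔ ~(p → q))) → (~((q → p) ↔ ~q) → ((r ↔ q) → ((p ↔ r) → (r ↔ p)))))) = 6 → 1 = 1

1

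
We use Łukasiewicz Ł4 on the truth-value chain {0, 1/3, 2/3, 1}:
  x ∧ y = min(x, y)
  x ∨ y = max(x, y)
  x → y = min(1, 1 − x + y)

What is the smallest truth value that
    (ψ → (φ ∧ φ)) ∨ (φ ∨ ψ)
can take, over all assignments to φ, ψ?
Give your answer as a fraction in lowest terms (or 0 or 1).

2/3

Take φ = 0, ψ = 1/3:
φ ∧ φ = 0 ∧ 0 = 0
ψ → (φ ∧ φ) = 1/3 → 0 = 2/3
φ ∨ ψ = 0 ∨ 1/3 = 1/3
(ψ → (φ ∧ φ)) ∨ (φ ∨ ψ) = 2/3 ∨ 1/3 = 2/3
No assignment yields a value below 2/3, so this is the minimum.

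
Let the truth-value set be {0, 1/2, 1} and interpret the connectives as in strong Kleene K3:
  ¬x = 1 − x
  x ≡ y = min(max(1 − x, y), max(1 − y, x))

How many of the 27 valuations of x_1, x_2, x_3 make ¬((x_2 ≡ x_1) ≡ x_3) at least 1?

value 1: 4 assignments (counts)
value 1/2: 19 assignments
value 0: 4 assignments
So 4 of the 27 assignments meet the threshold.

4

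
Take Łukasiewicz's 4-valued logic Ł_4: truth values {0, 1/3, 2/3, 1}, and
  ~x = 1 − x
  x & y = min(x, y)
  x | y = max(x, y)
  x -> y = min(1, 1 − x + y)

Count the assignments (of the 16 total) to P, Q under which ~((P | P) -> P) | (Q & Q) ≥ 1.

4

P = 0, Q = 0 ↦ 0  <
P = 0, Q = 1/3 ↦ 1/3  <
P = 0, Q = 2/3 ↦ 2/3  <
P = 0, Q = 1 ↦ 1  ≥
P = 1/3, Q = 0 ↦ 0  <
P = 1/3, Q = 1/3 ↦ 1/3  <
P = 1/3, Q = 2/3 ↦ 2/3  <
P = 1/3, Q = 1 ↦ 1  ≥
P = 2/3, Q = 0 ↦ 0  <
P = 2/3, Q = 1/3 ↦ 1/3  <
P = 2/3, Q = 2/3 ↦ 2/3  <
P = 2/3, Q = 1 ↦ 1  ≥
P = 1, Q = 0 ↦ 0  <
P = 1, Q = 1/3 ↦ 1/3  <
P = 1, Q = 2/3 ↦ 2/3  <
P = 1, Q = 1 ↦ 1  ≥
So 4 of the 16 assignments meet the threshold.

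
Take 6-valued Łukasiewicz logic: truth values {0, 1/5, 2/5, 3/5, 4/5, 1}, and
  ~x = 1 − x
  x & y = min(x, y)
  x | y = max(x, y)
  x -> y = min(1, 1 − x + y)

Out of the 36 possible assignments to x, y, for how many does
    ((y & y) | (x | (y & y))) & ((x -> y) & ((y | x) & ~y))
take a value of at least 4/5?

0

value 3/5: 3 assignments
value 2/5: 14 assignments
value 1/5: 11 assignments
value 0: 8 assignments
So 0 of the 36 assignments meet the threshold.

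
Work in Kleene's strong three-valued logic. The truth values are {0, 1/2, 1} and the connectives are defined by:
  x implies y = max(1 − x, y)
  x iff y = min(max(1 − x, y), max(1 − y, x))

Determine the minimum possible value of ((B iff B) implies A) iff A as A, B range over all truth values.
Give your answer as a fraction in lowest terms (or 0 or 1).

1/2

Take A = 0, B = 1/2:
B iff B = 1/2 iff 1/2 = 1/2
(B iff B) implies A = 1/2 implies 0 = 1/2
((B iff B) implies A) iff A = 1/2 iff 0 = 1/2
No assignment yields a value below 1/2, so this is the minimum.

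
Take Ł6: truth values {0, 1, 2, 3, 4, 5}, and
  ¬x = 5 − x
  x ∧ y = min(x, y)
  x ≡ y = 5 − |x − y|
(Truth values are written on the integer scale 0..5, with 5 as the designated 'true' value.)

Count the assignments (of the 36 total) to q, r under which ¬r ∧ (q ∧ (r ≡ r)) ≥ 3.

9

value 5: 1 assignment (counts)
value 4: 3 assignments (counts)
value 3: 5 assignments (counts)
value 2: 7 assignments
value 1: 9 assignments
value 0: 11 assignments
So 9 of the 36 assignments meet the threshold.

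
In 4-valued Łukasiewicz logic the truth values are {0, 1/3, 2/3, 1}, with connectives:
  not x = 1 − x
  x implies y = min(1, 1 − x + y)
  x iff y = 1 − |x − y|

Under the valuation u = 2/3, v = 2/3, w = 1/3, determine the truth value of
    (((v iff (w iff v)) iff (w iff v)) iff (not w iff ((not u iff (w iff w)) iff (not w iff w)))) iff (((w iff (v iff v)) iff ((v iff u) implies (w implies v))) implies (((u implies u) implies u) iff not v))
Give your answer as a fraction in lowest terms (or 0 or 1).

2/3

w iff v = 1/3 iff 2/3 = 2/3
v iff (w iff v) = 2/3 iff 2/3 = 1
w iff v = 1/3 iff 2/3 = 2/3
(v iff (w iff v)) iff (w iff v) = 1 iff 2/3 = 2/3
not w = not 1/3 = 2/3
not u = not 2/3 = 1/3
w iff w = 1/3 iff 1/3 = 1
not u iff (w iff w) = 1/3 iff 1 = 1/3
not w = not 1/3 = 2/3
not w iff w = 2/3 iff 1/3 = 2/3
(not u iff (w iff w)) iff (not w iff w) = 1/3 iff 2/3 = 2/3
not w iff ((not u iff (w iff w)) iff (not w iff w)) = 2/3 iff 2/3 = 1
((v iff (w iff v)) iff (w iff v)) iff (not w iff ((not u iff (w iff w)) iff (not w iff w))) = 2/3 iff 1 = 2/3
v iff v = 2/3 iff 2/3 = 1
w iff (v iff v) = 1/3 iff 1 = 1/3
v iff u = 2/3 iff 2/3 = 1
w implies v = 1/3 implies 2/3 = 1
(v iff u) implies (w implies v) = 1 implies 1 = 1
(w iff (v iff v)) iff ((v iff u) implies (w implies v)) = 1/3 iff 1 = 1/3
u implies u = 2/3 implies 2/3 = 1
(u implies u) implies u = 1 implies 2/3 = 2/3
not v = not 2/3 = 1/3
((u implies u) implies u) iff not v = 2/3 iff 1/3 = 2/3
((w iff (v iff v)) iff ((v iff u) implies (w implies v))) implies (((u implies u) implies u) iff not v) = 1/3 implies 2/3 = 1
(((v iff (w iff v)) iff (w iff v)) iff (not w iff ((not u iff (w iff w)) iff (not w iff w)))) iff (((w iff (v iff v)) iff ((v iff u) implies (w implies v))) implies (((u implies u) implies u) iff not v)) = 2/3 iff 1 = 2/3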